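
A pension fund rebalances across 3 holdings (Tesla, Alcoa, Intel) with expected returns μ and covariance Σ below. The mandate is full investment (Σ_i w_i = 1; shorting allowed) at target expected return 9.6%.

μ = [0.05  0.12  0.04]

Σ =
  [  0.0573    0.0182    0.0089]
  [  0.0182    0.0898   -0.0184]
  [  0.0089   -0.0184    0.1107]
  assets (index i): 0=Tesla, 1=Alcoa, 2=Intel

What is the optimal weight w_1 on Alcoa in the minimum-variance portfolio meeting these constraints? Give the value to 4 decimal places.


p=Σ⁻¹μ = [0.3463  1.3815  0.5631]
q=Σ⁻¹𝟙 = [12.5676  10.5935  9.7838]
a=μᵀp=0.205621  b=𝟙ᵀp=2.290946  c=𝟙ᵀq=32.944858  D=ac−b²=1.525707
λ₁=(c·0.096−b)/D = (32.944858·0.096−2.290946)/1.525707 = 0.571381
λ₂=(a−b·0.096)/D = (0.205621−2.290946·0.096)/1.525707 = -0.009379
w* = 0.571381·p + -0.009379·q:
  w_0 = 0.571381·0.3463 + -0.009379·12.5676 = 0.0800  (Tesla)
  w_1 = 0.571381·1.3815 + -0.009379·10.5935 = 0.6900  (Alcoa)
  w_2 = 0.571381·0.5631 + -0.009379·9.7838 = 0.2300  (Intel)
Σw_i=1.0000  μᵀw=0.0960
σ²=wᵀΣw=λ₁·μ_p+λ₂ = 0.571381·0.096 + -0.009379 = 0.045473 ≈ 0.0455

0.6900


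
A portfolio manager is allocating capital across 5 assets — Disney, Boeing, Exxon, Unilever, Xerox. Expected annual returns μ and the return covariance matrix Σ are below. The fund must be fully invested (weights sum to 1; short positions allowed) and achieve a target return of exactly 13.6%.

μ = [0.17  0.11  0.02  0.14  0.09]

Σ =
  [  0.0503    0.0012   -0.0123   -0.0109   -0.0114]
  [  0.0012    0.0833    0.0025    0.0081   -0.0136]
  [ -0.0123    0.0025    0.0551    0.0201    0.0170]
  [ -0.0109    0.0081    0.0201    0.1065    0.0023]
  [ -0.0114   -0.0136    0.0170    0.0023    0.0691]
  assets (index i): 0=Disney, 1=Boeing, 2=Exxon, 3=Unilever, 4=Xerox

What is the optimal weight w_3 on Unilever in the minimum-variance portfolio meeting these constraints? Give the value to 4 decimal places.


x=Σ⁻¹μ = [4.1870  1.4725  -0.0404  1.5903  2.2401]
y=Σ⁻¹𝟙 = [29.1586  13.2357  15.6449  8.0308  17.7710]
a=μᵀx=1.297213  b=𝟙ᵀx=9.449489  c=𝟙ᵀy=83.841019  D=ac−b²=19.466820
λ₁=(c·0.136−b)/D = (83.841019·0.136−9.449489)/19.466820 = 0.100319
λ₂=(a−b·0.136)/D = (1.297213−9.449489·0.136)/19.466820 = 0.000621
w* = 0.100319·x + 0.000621·y:
  w_0 = 0.100319·4.1870 + 0.000621·29.1586 = 0.4381  (Disney)
  w_1 = 0.100319·1.4725 + 0.000621·13.2357 = 0.1559  (Boeing)
  w_2 = 0.100319·-0.0404 + 0.000621·15.6449 = 0.0057  (Exxon)
  w_3 = 0.100319·1.5903 + 0.000621·8.0308 = 0.1645  (Unilever)
  w_4 = 0.100319·2.2401 + 0.000621·17.7710 = 0.2357  (Xerox)
Σw_i=1.0000  μᵀw=0.1360
σ²=wᵀΣw=λ₁·μ_p+λ₂ = 0.100319·0.136 + 0.000621 = 0.014264 ≈ 0.0143

0.1645


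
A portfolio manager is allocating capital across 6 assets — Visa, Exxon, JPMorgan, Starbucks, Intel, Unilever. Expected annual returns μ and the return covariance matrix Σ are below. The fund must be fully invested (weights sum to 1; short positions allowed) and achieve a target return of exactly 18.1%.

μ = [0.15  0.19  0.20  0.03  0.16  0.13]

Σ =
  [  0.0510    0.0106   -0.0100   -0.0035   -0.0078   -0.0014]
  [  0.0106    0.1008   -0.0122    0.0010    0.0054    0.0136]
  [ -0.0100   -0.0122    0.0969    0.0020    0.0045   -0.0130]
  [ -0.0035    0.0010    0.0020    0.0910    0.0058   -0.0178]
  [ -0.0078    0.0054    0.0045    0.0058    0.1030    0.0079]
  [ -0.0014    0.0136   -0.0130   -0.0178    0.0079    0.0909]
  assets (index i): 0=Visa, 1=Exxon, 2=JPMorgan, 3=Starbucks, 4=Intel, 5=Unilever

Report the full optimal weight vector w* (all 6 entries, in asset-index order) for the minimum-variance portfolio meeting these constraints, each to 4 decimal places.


p=Σ⁻¹μ = [3.4694  1.5485  2.7568  0.6136  1.4542  1.6399]
q=Σ⁻¹𝟙 = [23.7987  6.6698  14.8685  13.7798  8.6279  14.4447]
a=μᵀp=1.830252  b=𝟙ᵀp=11.482410  c=𝟙ᵀq=82.189255  D=ac−b²=18.581327
λ₁=(c·0.181−b)/D = (82.189255·0.181−11.482410)/18.581327 = 0.182648
λ₂=(a−b·0.181)/D = (1.830252−11.482410·0.181)/18.581327 = -0.013350
w* = 0.182648·p + -0.013350·q:
  w_0 = 0.182648·3.4694 + -0.013350·23.7987 = 0.3160  (Visa)
  w_1 = 0.182648·1.5485 + -0.013350·6.6698 = 0.1938  (Exxon)
  w_2 = 0.182648·2.7568 + -0.013350·14.8685 = 0.3050  (JPMorgan)
  w_3 = 0.182648·0.6136 + -0.013350·13.7798 = -0.0719  (Starbucks)
  w_4 = 0.182648·1.4542 + -0.013350·8.6279 = 0.1504  (Intel)
  w_5 = 0.182648·1.6399 + -0.013350·14.4447 = 0.1067  (Unilever)
Σw_i=1.0000  μᵀw=0.1810
σ²=wᵀΣw=λ₁·μ_p+λ₂ = 0.182648·0.181 + -0.013350 = 0.019709 ≈ 0.0197

0.3160  0.1938  0.3050  -0.0719  0.1504  0.1067


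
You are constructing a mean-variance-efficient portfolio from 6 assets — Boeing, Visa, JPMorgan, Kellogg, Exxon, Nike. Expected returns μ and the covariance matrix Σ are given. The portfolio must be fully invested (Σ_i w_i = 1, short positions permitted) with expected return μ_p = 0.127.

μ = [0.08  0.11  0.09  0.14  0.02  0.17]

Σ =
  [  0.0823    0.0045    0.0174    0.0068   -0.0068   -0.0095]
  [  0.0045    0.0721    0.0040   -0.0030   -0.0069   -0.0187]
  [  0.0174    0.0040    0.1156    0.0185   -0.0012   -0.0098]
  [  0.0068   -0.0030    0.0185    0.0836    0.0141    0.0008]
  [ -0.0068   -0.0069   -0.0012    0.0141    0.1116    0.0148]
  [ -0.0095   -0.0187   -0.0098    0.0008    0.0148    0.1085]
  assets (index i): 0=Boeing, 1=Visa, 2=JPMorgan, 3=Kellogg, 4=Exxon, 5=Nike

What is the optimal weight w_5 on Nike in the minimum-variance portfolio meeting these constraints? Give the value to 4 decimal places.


0.2800

g=Σ⁻¹μ = [0.8524  2.0285  0.5013  1.5656  -0.1063  2.0393]
h=Σ⁻¹𝟙 = [11.3029  17.2193  6.0864  8.8447  7.9952  12.5679]
a=μᵀg=0.900185  b=𝟙ᵀg=6.880836  c=𝟙ᵀh=64.016372  D=ac−b²=10.280695
λ₁=(c·0.127−b)/D = (64.016372·0.127−6.880836)/10.280695 = 0.121513
λ₂=(a−b·0.127)/D = (0.900185−6.880836·0.127)/10.280695 = 0.002560
w* = 0.121513·g + 0.002560·h:
  w_0 = 0.121513·0.8524 + 0.002560·11.3029 = 0.1325  (Boeing)
  w_1 = 0.121513·2.0285 + 0.002560·17.2193 = 0.2906  (Visa)
  w_2 = 0.121513·0.5013 + 0.002560·6.0864 = 0.0765  (JPMorgan)
  w_3 = 0.121513·1.5656 + 0.002560·8.8447 = 0.2129  (Kellogg)
  w_4 = 0.121513·-0.1063 + 0.002560·7.9952 = 0.0076  (Exxon)
  w_5 = 0.121513·2.0393 + 0.002560·12.5679 = 0.2800  (Nike)
Σw_i=1.0000  μᵀw=0.1270
σ²=wᵀΣw=λ₁·μ_p+λ₂ = 0.121513·0.127 + 0.002560 = 0.017992 ≈ 0.0180


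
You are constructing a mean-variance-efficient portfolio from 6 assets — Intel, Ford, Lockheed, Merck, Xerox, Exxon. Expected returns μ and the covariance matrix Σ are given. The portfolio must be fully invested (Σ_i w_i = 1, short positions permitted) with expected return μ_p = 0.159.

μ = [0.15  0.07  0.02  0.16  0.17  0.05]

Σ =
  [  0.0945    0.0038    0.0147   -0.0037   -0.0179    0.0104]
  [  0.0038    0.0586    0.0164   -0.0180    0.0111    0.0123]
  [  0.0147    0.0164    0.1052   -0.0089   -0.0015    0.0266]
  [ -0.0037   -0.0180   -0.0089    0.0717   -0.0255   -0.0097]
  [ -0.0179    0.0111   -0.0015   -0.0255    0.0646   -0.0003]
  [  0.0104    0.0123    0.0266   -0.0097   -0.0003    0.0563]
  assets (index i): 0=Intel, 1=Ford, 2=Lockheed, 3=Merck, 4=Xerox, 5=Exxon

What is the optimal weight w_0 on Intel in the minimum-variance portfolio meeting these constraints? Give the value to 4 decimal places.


x=Σ⁻¹μ = [2.5581  1.3349  -0.1773  4.5617  4.9123  1.0198]
y=Σ⁻¹𝟙 = [14.4226  15.9137  4.2634  31.7480  29.4437  15.2335]
a=μᵀx=2.089551  b=𝟙ᵀx=14.209408  c=𝟙ᵀy=111.024990  D=ac−b²=30.085116
λ₁=(c·0.159−b)/D = (111.024990·0.159−14.209408)/30.085116 = 0.114461
λ₂=(a−b·0.159)/D = (2.089551−14.209408·0.159)/30.085116 = -0.005642
w* = 0.114461·x + -0.005642·y:
  w_0 = 0.114461·2.5581 + -0.005642·14.4226 = 0.2114  (Intel)
  w_1 = 0.114461·1.3349 + -0.005642·15.9137 = 0.0630  (Ford)
  w_2 = 0.114461·-0.1773 + -0.005642·4.2634 = -0.0444  (Lockheed)
  w_3 = 0.114461·4.5617 + -0.005642·31.7480 = 0.3430  (Merck)
  w_4 = 0.114461·4.9123 + -0.005642·29.4437 = 0.3961  (Xerox)
  w_5 = 0.114461·1.0198 + -0.005642·15.2335 = 0.0308  (Exxon)
Σw_i=1.0000  μᵀw=0.1590
σ²=wᵀΣw=λ₁·μ_p+λ₂ = 0.114461·0.159 + -0.005642 = 0.012557 ≈ 0.0126

0.2114


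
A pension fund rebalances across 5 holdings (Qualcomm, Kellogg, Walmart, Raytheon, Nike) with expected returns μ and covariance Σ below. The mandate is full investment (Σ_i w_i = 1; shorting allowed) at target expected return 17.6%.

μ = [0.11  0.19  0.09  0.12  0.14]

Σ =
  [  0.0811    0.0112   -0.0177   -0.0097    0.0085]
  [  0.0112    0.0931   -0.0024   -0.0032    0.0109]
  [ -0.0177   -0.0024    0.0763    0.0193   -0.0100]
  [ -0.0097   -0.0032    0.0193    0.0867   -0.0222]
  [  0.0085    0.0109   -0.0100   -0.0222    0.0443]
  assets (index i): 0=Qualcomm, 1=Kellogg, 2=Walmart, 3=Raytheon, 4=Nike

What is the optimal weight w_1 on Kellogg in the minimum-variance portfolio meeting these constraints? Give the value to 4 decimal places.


u=Σ⁻¹μ = [1.3216  1.5291  1.4817  2.2854  4.0102]
v=Σ⁻¹𝟙 = [13.8274  6.4939  16.0958  17.6206  30.7860]
a=μᵀu=1.404929  b=𝟙ᵀu=10.627991  c=𝟙ᵀv=84.823739  D=ac−b²=6.217169
λ₁=(c·0.176−b)/D = (84.823739·0.176−10.627991)/6.217169 = 0.691792
λ₂=(a−b·0.176)/D = (1.404929−10.627991·0.176)/6.217169 = -0.074889
w* = 0.691792·u + -0.074889·v:
  w_0 = 0.691792·1.3216 + -0.074889·13.8274 = -0.1212  (Qualcomm)
  w_1 = 0.691792·1.5291 + -0.074889·6.4939 = 0.5715  (Kellogg)
  w_2 = 0.691792·1.4817 + -0.074889·16.0958 = -0.1803  (Walmart)
  w_3 = 0.691792·2.2854 + -0.074889·17.6206 = 0.2614  (Raytheon)
  w_4 = 0.691792·4.0102 + -0.074889·30.7860 = 0.4687  (Nike)
Σw_i=1.0000  μᵀw=0.1760
σ²=wᵀΣw=λ₁·μ_p+λ₂ = 0.691792·0.176 + -0.074889 = 0.046866 ≈ 0.0469

0.5715


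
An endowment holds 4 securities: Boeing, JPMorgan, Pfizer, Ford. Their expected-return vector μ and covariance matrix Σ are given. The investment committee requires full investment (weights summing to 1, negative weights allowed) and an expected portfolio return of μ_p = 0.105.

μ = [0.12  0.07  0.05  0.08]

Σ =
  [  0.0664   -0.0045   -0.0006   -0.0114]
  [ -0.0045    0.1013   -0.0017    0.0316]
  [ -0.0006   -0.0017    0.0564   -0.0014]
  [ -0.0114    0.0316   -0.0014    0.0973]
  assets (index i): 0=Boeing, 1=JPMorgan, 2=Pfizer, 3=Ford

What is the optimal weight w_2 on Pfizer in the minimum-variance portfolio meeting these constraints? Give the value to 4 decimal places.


x=Σ⁻¹μ = [2.0058  0.5140  0.9458  0.9039]
y=Σ⁻¹𝟙 = [17.4821  7.8220  18.4017  10.0502]
a=μᵀx=0.396277  b=𝟙ᵀx=4.369493  c=𝟙ᵀy=53.756001  D=ac−b²=2.209801
λ₁=(c·0.105−b)/D = (53.756001·0.105−4.369493)/2.209801 = 0.576924
λ₂=(a−b·0.105)/D = (0.396277−4.369493·0.105)/2.209801 = -0.028292
w* = 0.576924·x + -0.028292·y:
  w_0 = 0.576924·2.0058 + -0.028292·17.4821 = 0.6626  (Boeing)
  w_1 = 0.576924·0.5140 + -0.028292·7.8220 = 0.0753  (JPMorgan)
  w_2 = 0.576924·0.9458 + -0.028292·18.4017 = 0.0250  (Pfizer)
  w_3 = 0.576924·0.9039 + -0.028292·10.0502 = 0.2371  (Ford)
Σw_i=1.0000  μᵀw=0.1050
σ²=wᵀΣw=λ₁·μ_p+λ₂ = 0.576924·0.105 + -0.028292 = 0.032285 ≈ 0.0323

0.0250


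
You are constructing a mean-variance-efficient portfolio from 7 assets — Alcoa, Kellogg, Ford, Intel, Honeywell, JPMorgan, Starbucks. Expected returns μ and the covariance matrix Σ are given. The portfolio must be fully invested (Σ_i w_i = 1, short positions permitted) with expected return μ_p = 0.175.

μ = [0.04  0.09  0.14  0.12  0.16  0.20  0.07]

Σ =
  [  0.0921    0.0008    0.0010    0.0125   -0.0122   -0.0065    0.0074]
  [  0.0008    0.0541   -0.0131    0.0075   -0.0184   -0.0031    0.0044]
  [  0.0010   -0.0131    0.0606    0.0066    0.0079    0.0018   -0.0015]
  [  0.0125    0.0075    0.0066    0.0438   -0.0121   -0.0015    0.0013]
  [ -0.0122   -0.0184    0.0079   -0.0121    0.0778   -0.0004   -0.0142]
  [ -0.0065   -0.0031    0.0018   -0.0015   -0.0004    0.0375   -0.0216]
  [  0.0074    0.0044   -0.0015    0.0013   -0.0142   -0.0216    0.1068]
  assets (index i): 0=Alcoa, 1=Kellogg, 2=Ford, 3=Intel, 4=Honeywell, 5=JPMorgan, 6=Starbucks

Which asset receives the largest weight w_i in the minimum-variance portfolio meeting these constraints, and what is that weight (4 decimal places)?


p=Σ⁻¹μ = [0.7961  3.2127  2.0536  2.8352  3.6482  7.1718  2.3978]
q=Σ⁻¹𝟙 = [12.7477  29.5107  16.1610  20.0793  27.0972  42.8766  19.5213]
a=μᵀp=3.134617  b=𝟙ᵀp=22.115268  c=𝟙ᵀq=167.993656  D=ac−b²=37.510613
λ₁=(c·0.175−b)/D = (167.993656·0.175−22.115268)/37.510613 = 0.194175
λ₂=(a−b·0.175)/D = (3.134617−22.115268·0.175)/37.510613 = -0.019609
w* = 0.194175·p + -0.019609·q:
  w_0 = 0.194175·0.7961 + -0.019609·12.7477 = -0.0954  (Alcoa)
  w_1 = 0.194175·3.2127 + -0.019609·29.5107 = 0.0451  (Kellogg)
  w_2 = 0.194175·2.0536 + -0.019609·16.1610 = 0.0818  (Ford)
  w_3 = 0.194175·2.8352 + -0.019609·20.0793 = 0.1568  (Intel)
  w_4 = 0.194175·3.6482 + -0.019609·27.0972 = 0.1770  (Honeywell)
  w_5 = 0.194175·7.1718 + -0.019609·42.8766 = 0.5518  (JPMorgan)
  w_6 = 0.194175·2.3978 + -0.019609·19.5213 = 0.0828  (Starbucks)
Σw_i=1.0000  μᵀw=0.1750
σ²=wᵀΣw=λ₁·μ_p+λ₂ = 0.194175·0.175 + -0.019609 = 0.014371 ≈ 0.0144

JPMorgan (0.5518)


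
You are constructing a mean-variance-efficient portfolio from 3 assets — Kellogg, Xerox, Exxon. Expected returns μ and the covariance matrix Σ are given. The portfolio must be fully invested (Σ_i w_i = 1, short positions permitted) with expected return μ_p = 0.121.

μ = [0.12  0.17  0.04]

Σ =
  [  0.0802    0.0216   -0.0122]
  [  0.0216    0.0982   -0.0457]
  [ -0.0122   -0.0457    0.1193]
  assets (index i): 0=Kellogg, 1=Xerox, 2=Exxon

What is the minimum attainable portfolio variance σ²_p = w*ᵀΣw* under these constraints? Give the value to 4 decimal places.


g=Σ⁻¹μ = [1.1302  2.0595  1.2398]
h=Σ⁻¹𝟙 = [10.7709  14.8804  15.1839]
a=μᵀg=0.535336  b=𝟙ᵀg=4.429528  c=𝟙ᵀh=40.835171  D=ac−b²=2.239818
λ₁=(c·0.121−b)/D = (40.835171·0.121−4.429528)/2.239818 = 0.228379
λ₂=(a−b·0.121)/D = (0.535336−4.429528·0.121)/2.239818 = -0.000284
w* = 0.228379·g + -0.000284·h:
  w_0 = 0.228379·1.1302 + -0.000284·10.7709 = 0.2550  (Kellogg)
  w_1 = 0.228379·2.0595 + -0.000284·14.8804 = 0.4661  (Xerox)
  w_2 = 0.228379·1.2398 + -0.000284·15.1839 = 0.2788  (Exxon)
Σw_i=1.0000  μᵀw=0.1210
σ²=wᵀΣw=λ₁·μ_p+λ₂ = 0.228379·0.121 + -0.000284 = 0.027350 ≈ 0.0273

0.0273


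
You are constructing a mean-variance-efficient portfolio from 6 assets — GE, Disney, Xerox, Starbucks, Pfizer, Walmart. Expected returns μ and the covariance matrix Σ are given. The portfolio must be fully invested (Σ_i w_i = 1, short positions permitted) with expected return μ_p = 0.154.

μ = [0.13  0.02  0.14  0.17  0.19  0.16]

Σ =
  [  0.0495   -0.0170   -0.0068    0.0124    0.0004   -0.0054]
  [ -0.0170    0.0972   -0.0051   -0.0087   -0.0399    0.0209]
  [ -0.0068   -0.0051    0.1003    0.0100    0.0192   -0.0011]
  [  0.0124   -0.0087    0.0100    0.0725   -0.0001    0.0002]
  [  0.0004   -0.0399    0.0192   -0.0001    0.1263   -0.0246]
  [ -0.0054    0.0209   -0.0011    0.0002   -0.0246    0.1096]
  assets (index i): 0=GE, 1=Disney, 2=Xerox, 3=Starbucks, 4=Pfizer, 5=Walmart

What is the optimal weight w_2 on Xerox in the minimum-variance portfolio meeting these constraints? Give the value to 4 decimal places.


0.0947

u=Σ⁻¹μ = [2.9881  1.4382  1.0974  1.8529  2.1385  1.8204]
v=Σ⁻¹𝟙 = [26.7889  20.3213  9.0545  10.3939  14.8260  9.9685]
a=μᵀu=1.583421  b=𝟙ᵀu=11.335466  c=𝟙ᵀv=91.353046  D=ac−b²=16.157512
λ₁=(c·0.154−b)/D = (91.353046·0.154−11.335466)/16.157512 = 0.169141
λ₂=(a−b·0.154)/D = (1.583421−11.335466·0.154)/16.157512 = -0.010041
w* = 0.169141·u + -0.010041·v:
  w_0 = 0.169141·2.9881 + -0.010041·26.7889 = 0.2364  (GE)
  w_1 = 0.169141·1.4382 + -0.010041·20.3213 = 0.0392  (Disney)
  w_2 = 0.169141·1.0974 + -0.010041·9.0545 = 0.0947  (Xerox)
  w_3 = 0.169141·1.8529 + -0.010041·10.3939 = 0.2090  (Starbucks)
  w_4 = 0.169141·2.1385 + -0.010041·14.8260 = 0.2128  (Pfizer)
  w_5 = 0.169141·1.8204 + -0.010041·9.9685 = 0.2078  (Walmart)
Σw_i=1.0000  μᵀw=0.1540
σ²=wᵀΣw=λ₁·μ_p+λ₂ = 0.169141·0.154 + -0.010041 = 0.016007 ≈ 0.0160


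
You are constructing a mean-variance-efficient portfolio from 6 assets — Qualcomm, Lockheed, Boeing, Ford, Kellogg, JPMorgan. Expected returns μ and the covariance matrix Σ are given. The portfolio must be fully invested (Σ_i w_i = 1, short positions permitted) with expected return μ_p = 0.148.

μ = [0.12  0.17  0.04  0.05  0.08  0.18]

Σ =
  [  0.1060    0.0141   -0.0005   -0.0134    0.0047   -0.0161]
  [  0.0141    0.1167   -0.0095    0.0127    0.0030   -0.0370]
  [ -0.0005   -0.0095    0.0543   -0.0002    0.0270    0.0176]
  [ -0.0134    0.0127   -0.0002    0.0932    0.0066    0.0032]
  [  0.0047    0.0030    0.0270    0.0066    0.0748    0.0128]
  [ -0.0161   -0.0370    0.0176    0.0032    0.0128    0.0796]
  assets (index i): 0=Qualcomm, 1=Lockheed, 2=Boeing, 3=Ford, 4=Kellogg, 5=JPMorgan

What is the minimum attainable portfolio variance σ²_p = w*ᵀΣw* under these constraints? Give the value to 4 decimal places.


x=Σ⁻¹μ = [1.3845  2.3908  -0.1560  0.2637  0.2988  3.6285]
y=Σ⁻¹𝟙 = [11.4765  12.4105  13.5684  9.8951  3.5236  16.6883]
a=μᵀx=1.256551  b=𝟙ᵀx=7.810256  c=𝟙ᵀy=67.562555  D=ac−b²=23.895670
λ₁=(c·0.148−b)/D = (67.562555·0.148−7.810256)/23.895670 = 0.091607
λ₂=(a−b·0.148)/D = (1.256551−7.810256·0.148)/23.895670 = 0.004211
w* = 0.091607·x + 0.004211·y:
  w_0 = 0.091607·1.3845 + 0.004211·11.4765 = 0.1752  (Qualcomm)
  w_1 = 0.091607·2.3908 + 0.004211·12.4105 = 0.2713  (Lockheed)
  w_2 = 0.091607·-0.1560 + 0.004211·13.5684 = 0.0429  (Boeing)
  w_3 = 0.091607·0.2637 + 0.004211·9.8951 = 0.0658  (Ford)
  w_4 = 0.091607·0.2988 + 0.004211·3.5236 = 0.0422  (Kellogg)
  w_5 = 0.091607·3.6285 + 0.004211·16.6883 = 0.4027  (JPMorgan)
Σw_i=1.0000  μᵀw=0.1480
σ²=wᵀΣw=λ₁·μ_p+λ₂ = 0.091607·0.148 + 0.004211 = 0.017769 ≈ 0.0178

0.0178


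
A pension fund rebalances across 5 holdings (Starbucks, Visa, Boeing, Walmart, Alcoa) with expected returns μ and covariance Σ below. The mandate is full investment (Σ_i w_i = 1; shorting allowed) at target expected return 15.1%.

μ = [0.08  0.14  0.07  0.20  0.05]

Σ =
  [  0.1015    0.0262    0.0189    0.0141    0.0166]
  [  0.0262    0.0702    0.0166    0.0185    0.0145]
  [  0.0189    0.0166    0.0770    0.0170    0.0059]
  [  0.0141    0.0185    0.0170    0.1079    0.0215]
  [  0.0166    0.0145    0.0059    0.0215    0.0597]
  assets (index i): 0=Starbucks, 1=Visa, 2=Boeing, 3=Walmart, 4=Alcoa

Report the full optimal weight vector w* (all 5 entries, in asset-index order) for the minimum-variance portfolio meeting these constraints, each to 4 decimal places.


0.0634  0.4059  0.1001  0.4038  0.0268

p=Σ⁻¹μ = [0.1698  1.5002  0.2090  1.5734  -0.1614]
q=Σ⁻¹𝟙 = [3.9056  7.3152  8.7177  3.8074  11.6550]
a=μᵀp=0.544851  b=𝟙ᵀp=3.291039  c=𝟙ᵀq=35.400867  D=ac−b²=8.457273
λ₁=(c·0.151−b)/D = (35.400867·0.151−3.291039)/8.457273 = 0.242926
λ₂=(a−b·0.151)/D = (0.544851−3.291039·0.151)/8.457273 = 0.005664
w* = 0.242926·p + 0.005664·q:
  w_0 = 0.242926·0.1698 + 0.005664·3.9056 = 0.0634  (Starbucks)
  w_1 = 0.242926·1.5002 + 0.005664·7.3152 = 0.4059  (Visa)
  w_2 = 0.242926·0.2090 + 0.005664·8.7177 = 0.1001  (Boeing)
  w_3 = 0.242926·1.5734 + 0.005664·3.8074 = 0.4038  (Walmart)
  w_4 = 0.242926·-0.1614 + 0.005664·11.6550 = 0.0268  (Alcoa)
Σw_i=1.0000  μᵀw=0.1510
σ²=wᵀΣw=λ₁·μ_p+λ₂ = 0.242926·0.151 + 0.005664 = 0.042346 ≈ 0.0423


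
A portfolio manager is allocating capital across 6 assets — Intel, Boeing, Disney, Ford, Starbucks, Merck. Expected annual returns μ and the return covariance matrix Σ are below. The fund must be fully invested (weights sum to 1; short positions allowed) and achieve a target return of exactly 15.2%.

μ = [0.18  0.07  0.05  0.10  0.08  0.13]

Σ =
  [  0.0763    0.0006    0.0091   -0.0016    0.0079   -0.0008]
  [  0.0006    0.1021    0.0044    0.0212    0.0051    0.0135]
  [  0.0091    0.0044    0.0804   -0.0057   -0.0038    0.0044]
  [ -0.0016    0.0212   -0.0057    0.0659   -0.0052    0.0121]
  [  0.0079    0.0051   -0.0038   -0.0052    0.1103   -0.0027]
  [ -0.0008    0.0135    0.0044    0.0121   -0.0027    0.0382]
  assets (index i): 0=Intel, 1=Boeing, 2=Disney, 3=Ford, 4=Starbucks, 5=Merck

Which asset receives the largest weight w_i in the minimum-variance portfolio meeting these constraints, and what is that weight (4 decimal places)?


x=Σ⁻¹μ = [2.3066  -0.0147  0.3004  1.0850  0.6988  3.1277]
y=Σ⁻¹𝟙 = [11.2302  3.4907  11.1638  12.2457  9.5689  20.6911]
a=μᵀx=1.000193  b=𝟙ᵀx=7.503912  c=𝟙ᵀy=68.390447  D=ac−b²=12.094954
λ₁=(c·0.152−b)/D = (68.390447·0.152−7.503912)/12.094954 = 0.239061
λ₂=(a−b·0.152)/D = (1.000193−7.503912·0.152)/12.094954 = -0.011608
w* = 0.239061·x + -0.011608·y:
  w_0 = 0.239061·2.3066 + -0.011608·11.2302 = 0.4211  (Intel)
  w_1 = 0.239061·-0.0147 + -0.011608·3.4907 = -0.0440  (Boeing)
  w_2 = 0.239061·0.3004 + -0.011608·11.1638 = -0.0578  (Disney)
  w_3 = 0.239061·1.0850 + -0.011608·12.2457 = 0.1172  (Ford)
  w_4 = 0.239061·0.6988 + -0.011608·9.5689 = 0.0560  (Starbucks)
  w_5 = 0.239061·3.1277 + -0.011608·20.6911 = 0.5075  (Merck)
Σw_i=1.0000  μᵀw=0.1520
σ²=wᵀΣw=λ₁·μ_p+λ₂ = 0.239061·0.152 + -0.011608 = 0.024729 ≈ 0.0247

Merck (0.5075)


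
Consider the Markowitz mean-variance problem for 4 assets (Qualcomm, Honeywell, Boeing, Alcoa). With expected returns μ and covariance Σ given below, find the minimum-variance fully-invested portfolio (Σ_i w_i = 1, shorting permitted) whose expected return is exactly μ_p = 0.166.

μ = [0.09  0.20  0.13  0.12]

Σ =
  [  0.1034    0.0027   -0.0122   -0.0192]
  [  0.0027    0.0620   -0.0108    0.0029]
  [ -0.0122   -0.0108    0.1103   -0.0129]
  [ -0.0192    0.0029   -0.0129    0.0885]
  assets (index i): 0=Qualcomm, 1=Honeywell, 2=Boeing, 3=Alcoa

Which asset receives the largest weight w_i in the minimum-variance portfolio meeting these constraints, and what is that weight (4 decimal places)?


Honeywell (0.5732)

g=Σ⁻¹μ = [1.3378  3.4091  1.8717  1.8073]
h=Σ⁻¹𝟙 = [13.8204  17.2500  14.1308  15.7923]
a=μᵀg=1.262417  b=𝟙ᵀg=8.425916  c=𝟙ᵀh=60.993508  D=ac−b²=6.003194
λ₁=(c·0.166−b)/D = (60.993508·0.166−8.425916)/6.003194 = 0.283017
λ₂=(a−b·0.166)/D = (1.262417−8.425916·0.166)/6.003194 = -0.022702
w* = 0.283017·g + -0.022702·h:
  w_0 = 0.283017·1.3378 + -0.022702·13.8204 = 0.0649  (Qualcomm)
  w_1 = 0.283017·3.4091 + -0.022702·17.2500 = 0.5732  (Honeywell)
  w_2 = 0.283017·1.8717 + -0.022702·14.1308 = 0.2089  (Boeing)
  w_3 = 0.283017·1.8073 + -0.022702·15.7923 = 0.1530  (Alcoa)
Σw_i=1.0000  μᵀw=0.1660
σ²=wᵀΣw=λ₁·μ_p+λ₂ = 0.283017·0.166 + -0.022702 = 0.024279 ≈ 0.0243


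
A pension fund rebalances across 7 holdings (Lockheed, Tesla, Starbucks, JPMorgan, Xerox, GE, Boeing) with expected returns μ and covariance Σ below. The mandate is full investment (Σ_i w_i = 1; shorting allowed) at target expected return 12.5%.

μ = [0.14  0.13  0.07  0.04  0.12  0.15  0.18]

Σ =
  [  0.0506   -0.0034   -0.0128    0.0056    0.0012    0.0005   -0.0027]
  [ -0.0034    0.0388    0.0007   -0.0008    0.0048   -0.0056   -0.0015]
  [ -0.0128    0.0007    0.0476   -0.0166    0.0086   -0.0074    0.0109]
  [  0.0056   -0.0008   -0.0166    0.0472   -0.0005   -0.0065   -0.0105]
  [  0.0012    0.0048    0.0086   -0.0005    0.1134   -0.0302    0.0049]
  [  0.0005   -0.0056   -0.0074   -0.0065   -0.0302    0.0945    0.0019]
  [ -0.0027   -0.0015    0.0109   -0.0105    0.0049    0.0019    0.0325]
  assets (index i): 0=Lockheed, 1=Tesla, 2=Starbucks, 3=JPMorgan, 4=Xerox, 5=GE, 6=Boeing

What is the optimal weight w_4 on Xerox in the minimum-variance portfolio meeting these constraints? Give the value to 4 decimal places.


g=Σ⁻¹μ = [3.5451  4.1260  2.2105  2.9365  1.0780  2.4134  5.9271]
h=Σ⁻¹𝟙 = [27.8933  31.5437  36.4822  41.4939  8.5110  20.0658  33.2563]
a=μᵀg=2.863138  b=𝟙ᵀg=22.236572  c=𝟙ᵀh=199.246138  D=ac−b²=76.004039
λ₁=(c·0.125−b)/D = (199.246138·0.125−22.236572)/76.004039 = 0.035119
λ₂=(a−b·0.125)/D = (2.863138−22.236572·0.125)/76.004039 = 0.001099
w* = 0.035119·g + 0.001099·h:
  w_0 = 0.035119·3.5451 + 0.001099·27.8933 = 0.1552  (Lockheed)
  w_1 = 0.035119·4.1260 + 0.001099·31.5437 = 0.1796  (Tesla)
  w_2 = 0.035119·2.2105 + 0.001099·36.4822 = 0.1177  (Starbucks)
  w_3 = 0.035119·2.9365 + 0.001099·41.4939 = 0.1488  (JPMorgan)
  w_4 = 0.035119·1.0780 + 0.001099·8.5110 = 0.0472  (Xerox)
  w_5 = 0.035119·2.4134 + 0.001099·20.0658 = 0.1068  (GE)
  w_6 = 0.035119·5.9271 + 0.001099·33.2563 = 0.2447  (Boeing)
Σw_i=1.0000  μᵀw=0.1250
σ²=wᵀΣw=λ₁·μ_p+λ₂ = 0.035119·0.125 + 0.001099 = 0.005489 ≈ 0.0055

0.0472


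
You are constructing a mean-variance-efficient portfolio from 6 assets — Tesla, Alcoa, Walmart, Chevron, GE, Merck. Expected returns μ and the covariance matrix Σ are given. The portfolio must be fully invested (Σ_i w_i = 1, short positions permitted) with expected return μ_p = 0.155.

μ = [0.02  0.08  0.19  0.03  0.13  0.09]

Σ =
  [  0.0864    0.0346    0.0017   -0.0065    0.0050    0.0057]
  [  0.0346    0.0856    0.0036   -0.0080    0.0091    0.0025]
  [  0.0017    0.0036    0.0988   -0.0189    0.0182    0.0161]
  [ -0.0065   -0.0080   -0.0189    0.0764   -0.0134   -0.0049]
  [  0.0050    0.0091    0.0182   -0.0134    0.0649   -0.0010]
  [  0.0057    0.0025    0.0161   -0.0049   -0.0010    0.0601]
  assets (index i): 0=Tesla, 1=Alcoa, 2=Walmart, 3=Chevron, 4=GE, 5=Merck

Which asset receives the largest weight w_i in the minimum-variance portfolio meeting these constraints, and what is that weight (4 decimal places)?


p=Σ⁻¹μ = [-0.2275  0.8571  1.6247  1.2421  1.7194  1.1781]
q=Σ⁻¹𝟙 = [7.8391  7.9429  8.1839  20.3711  15.8374  15.2971]
a=μᵀp=0.739520  b=𝟙ᵀp=6.393884  c=𝟙ᵀq=75.471399  D=ac−b²=14.930882
λ₁=(c·0.155−b)/D = (75.471399·0.155−6.393884)/14.930882 = 0.355249
λ₂=(a−b·0.155)/D = (0.739520−6.393884·0.155)/14.930882 = -0.016846
w* = 0.355249·p + -0.016846·q:
  w_0 = 0.355249·-0.2275 + -0.016846·7.8391 = -0.2129  (Tesla)
  w_1 = 0.355249·0.8571 + -0.016846·7.9429 = 0.1707  (Alcoa)
  w_2 = 0.355249·1.6247 + -0.016846·8.1839 = 0.4393  (Walmart)
  w_3 = 0.355249·1.2421 + -0.016846·20.3711 = 0.0981  (Chevron)
  w_4 = 0.355249·1.7194 + -0.016846·15.8374 = 0.3440  (GE)
  w_5 = 0.355249·1.1781 + -0.016846·15.2971 = 0.1608  (Merck)
Σw_i=1.0000  μᵀw=0.1550
σ²=wᵀΣw=λ₁·μ_p+λ₂ = 0.355249·0.155 + -0.016846 = 0.038217 ≈ 0.0382

Walmart (0.4393)


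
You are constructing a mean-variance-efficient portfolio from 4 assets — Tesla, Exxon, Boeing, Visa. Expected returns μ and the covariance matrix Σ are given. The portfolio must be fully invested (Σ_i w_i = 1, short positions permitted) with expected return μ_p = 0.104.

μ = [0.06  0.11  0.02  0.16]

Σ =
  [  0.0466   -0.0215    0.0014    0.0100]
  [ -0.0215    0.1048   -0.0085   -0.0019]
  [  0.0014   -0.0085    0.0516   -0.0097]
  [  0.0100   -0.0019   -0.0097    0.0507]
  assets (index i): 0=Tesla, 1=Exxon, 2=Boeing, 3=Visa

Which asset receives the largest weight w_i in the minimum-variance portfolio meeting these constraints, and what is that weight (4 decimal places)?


u=Σ⁻¹μ = [1.2391  1.4586  1.1948  3.1947]
v=Σ⁻¹𝟙 = [24.1131  16.9163  25.3571  20.4531]
a=μᵀu=0.769841  b=𝟙ᵀu=7.087219  c=𝟙ᵀv=86.839578  D=ac−b²=16.623989
λ₁=(c·0.104−b)/D = (86.839578·0.104−7.087219)/16.623989 = 0.116945
λ₂=(a−b·0.104)/D = (0.769841−7.087219·0.104)/16.623989 = 0.001971
w* = 0.116945·u + 0.001971·v:
  w_0 = 0.116945·1.2391 + 0.001971·24.1131 = 0.1924  (Tesla)
  w_1 = 0.116945·1.4586 + 0.001971·16.9163 = 0.2039  (Exxon)
  w_2 = 0.116945·1.1948 + 0.001971·25.3571 = 0.1897  (Boeing)
  w_3 = 0.116945·3.1947 + 0.001971·20.4531 = 0.4139  (Visa)
Σw_i=1.0000  μᵀw=0.1040
σ²=wᵀΣw=λ₁·μ_p+λ₂ = 0.116945·0.104 + 0.001971 = 0.014134 ≈ 0.0141

Visa (0.4139)


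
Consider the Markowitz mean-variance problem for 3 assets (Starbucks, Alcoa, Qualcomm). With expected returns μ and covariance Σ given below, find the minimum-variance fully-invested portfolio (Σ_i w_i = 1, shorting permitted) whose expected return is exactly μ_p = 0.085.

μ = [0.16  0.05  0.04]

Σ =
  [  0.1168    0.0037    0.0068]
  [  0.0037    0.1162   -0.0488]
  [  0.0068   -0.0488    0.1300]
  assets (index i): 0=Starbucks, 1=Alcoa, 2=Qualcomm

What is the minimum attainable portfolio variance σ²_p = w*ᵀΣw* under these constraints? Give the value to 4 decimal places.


u=Σ⁻¹μ = [1.3250  0.5796  0.4560]
v=Σ⁻¹𝟙 = [7.4095  13.5783  12.4018]
a=μᵀu=0.259211  b=𝟙ᵀu=2.360503  c=𝟙ᵀv=33.389540  D=ac−b²=3.082959
λ₁=(c·0.085−b)/D = (33.389540·0.085−2.360503)/3.082959 = 0.154919
λ₂=(a−b·0.085)/D = (0.259211−2.360503·0.085)/3.082959 = 0.018997
w* = 0.154919·u + 0.018997·v:
  w_0 = 0.154919·1.3250 + 0.018997·7.4095 = 0.3460  (Starbucks)
  w_1 = 0.154919·0.5796 + 0.018997·13.5783 = 0.3477  (Alcoa)
  w_2 = 0.154919·0.4560 + 0.018997·12.4018 = 0.3062  (Qualcomm)
Σw_i=1.0000  μᵀw=0.0850
σ²=wᵀΣw=λ₁·μ_p+λ₂ = 0.154919·0.085 + 0.018997 = 0.032165 ≈ 0.0322

0.0322


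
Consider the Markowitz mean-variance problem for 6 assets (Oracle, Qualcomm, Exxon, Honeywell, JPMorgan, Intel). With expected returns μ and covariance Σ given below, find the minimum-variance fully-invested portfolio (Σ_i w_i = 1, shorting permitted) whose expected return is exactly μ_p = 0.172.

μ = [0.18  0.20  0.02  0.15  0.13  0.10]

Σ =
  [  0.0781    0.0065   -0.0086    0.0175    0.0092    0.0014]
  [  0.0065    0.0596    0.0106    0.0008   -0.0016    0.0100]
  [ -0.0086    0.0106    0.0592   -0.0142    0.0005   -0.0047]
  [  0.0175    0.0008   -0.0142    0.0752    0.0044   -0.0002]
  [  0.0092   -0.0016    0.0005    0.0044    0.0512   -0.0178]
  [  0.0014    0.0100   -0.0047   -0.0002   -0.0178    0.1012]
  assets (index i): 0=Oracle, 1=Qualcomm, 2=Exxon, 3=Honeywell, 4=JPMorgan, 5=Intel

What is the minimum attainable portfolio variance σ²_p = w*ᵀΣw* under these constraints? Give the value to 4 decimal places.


0.0198

g=Σ⁻¹μ = [1.4247  2.9735  0.4582  1.5666  2.6414  1.1636]
h=Σ⁻¹𝟙 = [8.2865  10.3599  20.4641  13.8911  21.6775  13.5338]
a=μᵀg=1.555033  b=𝟙ᵀg=10.227963  c=𝟙ᵀh=88.212931  D=ac−b²=32.562745
λ₁=(c·0.172−b)/D = (88.212931·0.172−10.227963)/32.562745 = 0.151850
λ₂=(a−b·0.172)/D = (1.555033−10.227963·0.172)/32.562745 = -0.006270
w* = 0.151850·g + -0.006270·h:
  w_0 = 0.151850·1.4247 + -0.006270·8.2865 = 0.1644  (Oracle)
  w_1 = 0.151850·2.9735 + -0.006270·10.3599 = 0.3866  (Qualcomm)
  w_2 = 0.151850·0.4582 + -0.006270·20.4641 = -0.0587  (Exxon)
  w_3 = 0.151850·1.5666 + -0.006270·13.8911 = 0.1508  (Honeywell)
  w_4 = 0.151850·2.6414 + -0.006270·21.6775 = 0.2652  (JPMorgan)
  w_5 = 0.151850·1.1636 + -0.006270·13.5338 = 0.0918  (Intel)
Σw_i=1.0000  μᵀw=0.1720
σ²=wᵀΣw=λ₁·μ_p+λ₂ = 0.151850·0.172 + -0.006270 = 0.019848 ≈ 0.0198


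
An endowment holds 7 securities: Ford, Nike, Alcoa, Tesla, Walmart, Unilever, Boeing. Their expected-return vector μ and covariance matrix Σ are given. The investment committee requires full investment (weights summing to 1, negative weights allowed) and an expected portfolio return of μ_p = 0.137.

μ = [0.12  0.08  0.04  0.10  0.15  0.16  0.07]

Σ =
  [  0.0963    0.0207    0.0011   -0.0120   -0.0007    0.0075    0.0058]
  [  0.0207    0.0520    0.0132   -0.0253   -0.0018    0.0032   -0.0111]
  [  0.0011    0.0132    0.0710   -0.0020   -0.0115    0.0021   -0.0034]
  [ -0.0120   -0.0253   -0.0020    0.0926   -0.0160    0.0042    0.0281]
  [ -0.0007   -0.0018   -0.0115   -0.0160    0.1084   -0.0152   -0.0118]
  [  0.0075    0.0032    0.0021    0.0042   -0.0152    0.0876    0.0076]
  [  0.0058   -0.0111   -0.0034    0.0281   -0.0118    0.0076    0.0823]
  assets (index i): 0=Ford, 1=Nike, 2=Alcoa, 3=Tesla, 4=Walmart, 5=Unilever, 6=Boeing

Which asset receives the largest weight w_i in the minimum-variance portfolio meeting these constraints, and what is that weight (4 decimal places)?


g=Σ⁻¹μ = [0.8663  2.0431  0.5315  1.8613  2.0817  1.8870  0.5757]
h=Σ⁻¹𝟙 = [5.7900  24.4360  12.7920  17.5149  16.3096  10.7624  10.9312]
a=μᵀg=1.129249  b=𝟙ᵀg=9.846459  c=𝟙ᵀh=98.536139  D=ac−b²=14.319130
λ₁=(c·0.137−b)/D = (98.536139·0.137−9.846459)/14.319130 = 0.255113
λ₂=(a−b·0.137)/D = (1.129249−9.846459·0.137)/14.319130 = -0.015344
w* = 0.255113·g + -0.015344·h:
  w_0 = 0.255113·0.8663 + -0.015344·5.7900 = 0.1322  (Ford)
  w_1 = 0.255113·2.0431 + -0.015344·24.4360 = 0.1463  (Nike)
  w_2 = 0.255113·0.5315 + -0.015344·12.7920 = -0.0607  (Alcoa)
  w_3 = 0.255113·1.8613 + -0.015344·17.5149 = 0.2061  (Tesla)
  w_4 = 0.255113·2.0817 + -0.015344·16.3096 = 0.2808  (Walmart)
  w_5 = 0.255113·1.8870 + -0.015344·10.7624 = 0.3162  (Unilever)
  w_6 = 0.255113·0.5757 + -0.015344·10.9312 = -0.0209  (Boeing)
Σw_i=1.0000  μᵀw=0.1370
σ²=wᵀΣw=λ₁·μ_p+λ₂ = 0.255113·0.137 + -0.015344 = 0.019606 ≈ 0.0196

Unilever (0.3162)


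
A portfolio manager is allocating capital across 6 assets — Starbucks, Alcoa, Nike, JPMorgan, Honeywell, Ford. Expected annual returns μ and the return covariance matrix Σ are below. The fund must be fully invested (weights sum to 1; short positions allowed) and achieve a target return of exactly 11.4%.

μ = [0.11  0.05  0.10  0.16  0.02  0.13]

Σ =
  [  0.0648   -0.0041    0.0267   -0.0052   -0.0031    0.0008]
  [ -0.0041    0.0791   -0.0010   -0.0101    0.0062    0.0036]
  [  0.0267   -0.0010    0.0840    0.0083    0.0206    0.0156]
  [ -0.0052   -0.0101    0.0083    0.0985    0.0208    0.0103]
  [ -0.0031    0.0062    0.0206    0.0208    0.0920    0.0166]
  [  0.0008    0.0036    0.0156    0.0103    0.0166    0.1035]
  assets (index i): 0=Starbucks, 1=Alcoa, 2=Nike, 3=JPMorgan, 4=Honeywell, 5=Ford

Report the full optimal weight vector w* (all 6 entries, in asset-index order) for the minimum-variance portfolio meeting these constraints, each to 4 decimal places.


g=Σ⁻¹μ = [1.6948  0.9395  0.4088  1.7651  -0.4685  1.0481]
h=Σ⁻¹𝟙 = [16.0258  14.0213  3.2214  10.1567  6.2653  6.5491]
a=μᵀg=0.683584  b=𝟙ᵀg=5.387813  c=𝟙ᵀh=56.239744  D=ac−b²=9.416037
λ₁=(c·0.114−b)/D = (56.239744·0.114−5.387813)/9.416037 = 0.108699
λ₂=(a−b·0.114)/D = (0.683584−5.387813·0.114)/9.416037 = 0.007368
w* = 0.108699·g + 0.007368·h:
  w_0 = 0.108699·1.6948 + 0.007368·16.0258 = 0.3023  (Starbucks)
  w_1 = 0.108699·0.9395 + 0.007368·14.0213 = 0.2054  (Alcoa)
  w_2 = 0.108699·0.4088 + 0.007368·3.2214 = 0.0682  (Nike)
  w_3 = 0.108699·1.7651 + 0.007368·10.1567 = 0.2667  (JPMorgan)
  w_4 = 0.108699·-0.4685 + 0.007368·6.2653 = -0.0048  (Honeywell)
  w_5 = 0.108699·1.0481 + 0.007368·6.5491 = 0.1622  (Ford)
Σw_i=1.0000  μᵀw=0.1140
σ²=wᵀΣw=λ₁·μ_p+λ₂ = 0.108699·0.114 + 0.007368 = 0.019759 ≈ 0.0198

0.3023  0.2054  0.0682  0.2667  -0.0048  0.1622


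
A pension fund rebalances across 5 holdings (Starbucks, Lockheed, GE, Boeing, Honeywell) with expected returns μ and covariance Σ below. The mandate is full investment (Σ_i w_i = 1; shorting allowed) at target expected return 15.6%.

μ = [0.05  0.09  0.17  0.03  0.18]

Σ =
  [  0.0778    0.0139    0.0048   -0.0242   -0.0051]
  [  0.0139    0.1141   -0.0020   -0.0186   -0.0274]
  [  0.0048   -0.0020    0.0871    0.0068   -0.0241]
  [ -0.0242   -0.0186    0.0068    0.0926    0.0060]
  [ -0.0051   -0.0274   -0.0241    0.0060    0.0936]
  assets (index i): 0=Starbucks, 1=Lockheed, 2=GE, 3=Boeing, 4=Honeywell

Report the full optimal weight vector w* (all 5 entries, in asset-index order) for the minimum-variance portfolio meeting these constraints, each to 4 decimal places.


0.0219  0.1920  0.3748  0.0008  0.4104

u=Σ⁻¹μ = [0.5058  1.5827  2.7918  0.3676  3.1092]
v=Σ⁻¹𝟙 = [15.4101  14.0937  14.8728  15.3669  18.4935]
a=μᵀu=1.213032  b=𝟙ᵀu=8.357140  c=𝟙ᵀv=78.236873  D=ac−b²=25.062048
λ₁=(c·0.156−b)/D = (78.236873·0.156−8.357140)/25.062048 = 0.153531
λ₂=(a−b·0.156)/D = (1.213032−8.357140·0.156)/25.062048 = -0.003618
w* = 0.153531·u + -0.003618·v:
  w_0 = 0.153531·0.5058 + -0.003618·15.4101 = 0.0219  (Starbucks)
  w_1 = 0.153531·1.5827 + -0.003618·14.0937 = 0.1920  (Lockheed)
  w_2 = 0.153531·2.7918 + -0.003618·14.8728 = 0.3748  (GE)
  w_3 = 0.153531·0.3676 + -0.003618·15.3669 = 0.0008  (Boeing)
  w_4 = 0.153531·3.1092 + -0.003618·18.4935 = 0.4104  (Honeywell)
Σw_i=1.0000  μᵀw=0.1560
σ²=wᵀΣw=λ₁·μ_p+λ₂ = 0.153531·0.156 + -0.003618 = 0.020333 ≈ 0.0203


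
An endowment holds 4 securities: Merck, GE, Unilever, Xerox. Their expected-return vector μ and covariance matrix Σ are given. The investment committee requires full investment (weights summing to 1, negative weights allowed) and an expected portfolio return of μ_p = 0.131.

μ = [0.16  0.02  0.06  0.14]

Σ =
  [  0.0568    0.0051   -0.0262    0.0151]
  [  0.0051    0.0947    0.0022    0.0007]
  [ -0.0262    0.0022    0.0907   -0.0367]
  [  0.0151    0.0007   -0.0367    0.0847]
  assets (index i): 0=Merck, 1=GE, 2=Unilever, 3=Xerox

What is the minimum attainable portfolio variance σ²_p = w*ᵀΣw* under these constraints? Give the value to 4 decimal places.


x=Σ⁻¹μ = [3.4125  -0.0467  2.5115  2.1331]
y=Σ⁻¹𝟙 = [23.4990  8.5762  25.0508  18.4005]
a=μᵀx=0.994399  b=𝟙ᵀx=8.010488  c=𝟙ᵀy=75.526503  D=ac−b²=10.935555
λ₁=(c·0.131−b)/D = (75.526503·0.131−8.010488)/10.935555 = 0.172235
λ₂=(a−b·0.131)/D = (0.994399−8.010488·0.131)/10.935555 = -0.005027
w* = 0.172235·x + -0.005027·y:
  w_0 = 0.172235·3.4125 + -0.005027·23.4990 = 0.4696  (Merck)
  w_1 = 0.172235·-0.0467 + -0.005027·8.5762 = -0.0512  (GE)
  w_2 = 0.172235·2.5115 + -0.005027·25.0508 = 0.3066  (Unilever)
  w_3 = 0.172235·2.1331 + -0.005027·18.4005 = 0.2749  (Xerox)
Σw_i=1.0000  μᵀw=0.1310
σ²=wᵀΣw=λ₁·μ_p+λ₂ = 0.172235·0.131 + -0.005027 = 0.017536 ≈ 0.0175

0.0175


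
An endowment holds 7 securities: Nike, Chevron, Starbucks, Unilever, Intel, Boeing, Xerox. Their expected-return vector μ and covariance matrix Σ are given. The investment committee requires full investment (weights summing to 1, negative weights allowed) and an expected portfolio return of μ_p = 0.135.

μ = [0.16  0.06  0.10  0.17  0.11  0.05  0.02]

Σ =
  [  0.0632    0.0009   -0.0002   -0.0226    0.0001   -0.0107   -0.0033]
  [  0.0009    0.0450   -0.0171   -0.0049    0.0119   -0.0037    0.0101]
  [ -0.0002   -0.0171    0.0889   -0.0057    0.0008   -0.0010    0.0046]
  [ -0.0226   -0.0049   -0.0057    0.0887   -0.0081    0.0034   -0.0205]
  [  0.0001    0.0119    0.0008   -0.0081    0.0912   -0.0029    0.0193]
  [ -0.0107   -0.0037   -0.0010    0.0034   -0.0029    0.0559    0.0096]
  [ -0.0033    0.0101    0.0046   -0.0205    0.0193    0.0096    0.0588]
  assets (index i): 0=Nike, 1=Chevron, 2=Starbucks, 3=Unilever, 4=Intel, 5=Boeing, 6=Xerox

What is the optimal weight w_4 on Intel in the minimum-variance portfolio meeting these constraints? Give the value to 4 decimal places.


g=Σ⁻¹μ = [4.0013  1.9465  1.6973  3.3431  1.1461  1.5673  0.6310]
h=Σ⁻¹𝟙 = [28.7447  27.5588  17.5822  24.5714  6.8231  21.7644  15.2844]
a=μᵀg=1.712095  b=𝟙ᵀg=14.332491  c=𝟙ᵀh=142.329087  D=ac−b²=38.260653
λ₁=(c·0.135−b)/D = (142.329087·0.135−14.332491)/38.260653 = 0.127597
λ₂=(a−b·0.135)/D = (1.712095−14.332491·0.135)/38.260653 = -0.005823
w* = 0.127597·g + -0.005823·h:
  w_0 = 0.127597·4.0013 + -0.005823·28.7447 = 0.3432  (Nike)
  w_1 = 0.127597·1.9465 + -0.005823·27.5588 = 0.0879  (Chevron)
  w_2 = 0.127597·1.6973 + -0.005823·17.5822 = 0.1142  (Starbucks)
  w_3 = 0.127597·3.3431 + -0.005823·24.5714 = 0.2835  (Unilever)
  w_4 = 0.127597·1.1461 + -0.005823·6.8231 = 0.1065  (Intel)
  w_5 = 0.127597·1.5673 + -0.005823·21.7644 = 0.0732  (Boeing)
  w_6 = 0.127597·0.6310 + -0.005823·15.2844 = -0.0085  (Xerox)
Σw_i=1.0000  μᵀw=0.1350
σ²=wᵀΣw=λ₁·μ_p+λ₂ = 0.127597·0.135 + -0.005823 = 0.011403 ≈ 0.0114

0.1065
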